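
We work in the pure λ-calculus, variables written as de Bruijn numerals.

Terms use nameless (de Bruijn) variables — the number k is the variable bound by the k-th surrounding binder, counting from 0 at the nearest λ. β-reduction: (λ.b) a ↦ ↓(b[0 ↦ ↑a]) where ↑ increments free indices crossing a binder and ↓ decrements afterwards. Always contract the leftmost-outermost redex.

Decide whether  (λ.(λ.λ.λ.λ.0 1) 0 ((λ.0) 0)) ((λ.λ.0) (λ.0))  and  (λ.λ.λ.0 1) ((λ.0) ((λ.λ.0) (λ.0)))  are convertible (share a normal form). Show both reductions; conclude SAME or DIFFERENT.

Answer: SAME — A ⇓ λ.λ.0 1, B ⇓ λ.λ.0 1

Reduction:
Term A:
  start: (λ.(λ.λ.λ.λ.0 1) 0 ((λ.0) 0)) ((λ.λ.0) (λ.0))
  →1  (λ.λ.λ.λ.0 1) ((λ.λ.0) (λ.0)) ((λ.0) ((λ.λ.0) (λ.0)))
  →2  (λ.λ.λ.0 1) ((λ.0) ((λ.λ.0) (λ.0)))
  →3  λ.λ.0 1

Term B:
  start: (λ.λ.λ.0 1) ((λ.0) ((λ.λ.0) (λ.0)))
  →1  λ.λ.0 1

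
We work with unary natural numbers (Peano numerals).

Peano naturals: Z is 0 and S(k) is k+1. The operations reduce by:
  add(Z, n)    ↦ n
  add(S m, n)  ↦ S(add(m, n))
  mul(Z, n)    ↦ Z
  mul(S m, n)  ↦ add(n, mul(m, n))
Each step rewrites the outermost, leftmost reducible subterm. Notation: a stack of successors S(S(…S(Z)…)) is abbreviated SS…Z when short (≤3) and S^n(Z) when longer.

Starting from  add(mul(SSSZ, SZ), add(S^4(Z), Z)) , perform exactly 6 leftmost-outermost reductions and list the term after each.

  start: add(mul(SSSZ, SZ), add(S^4(Z), Z))
  [1] add(add(SZ, mul(SSZ, SZ)), add(S^4(Z), Z))
  [2] add(S(add(Z, mul(SSZ, SZ))), add(S^4(Z), Z))
  [3] S(add(add(Z, mul(SSZ, SZ)), add(S^4(Z), Z)))
  [4] S(add(mul(SSZ, SZ), add(S^4(Z), Z)))
  [5] S(add(add(SZ, mul(SZ, SZ)), add(S^4(Z), Z)))
  [6] S(add(S(add(Z, mul(SZ, SZ))), add(S^4(Z), Z)))

Answer: after 6 steps: S(add(S(add(Z, mul(SZ, SZ))), add(S^4(Z), Z)))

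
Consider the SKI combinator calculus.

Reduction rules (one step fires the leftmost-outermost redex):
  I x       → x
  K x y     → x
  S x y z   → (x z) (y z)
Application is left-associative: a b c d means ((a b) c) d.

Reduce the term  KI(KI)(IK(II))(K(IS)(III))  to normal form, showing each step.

Answer: normal form = I  (in 5 steps)

Reduction:
  start: KI(KI)(IK(II))(K(IS)(III))
  →1  I(IK(II))(K(IS)(III))
  →2  IK(II)(K(IS)(III))
  →3  K(II)(K(IS)(III))
  →4  II
  →5  I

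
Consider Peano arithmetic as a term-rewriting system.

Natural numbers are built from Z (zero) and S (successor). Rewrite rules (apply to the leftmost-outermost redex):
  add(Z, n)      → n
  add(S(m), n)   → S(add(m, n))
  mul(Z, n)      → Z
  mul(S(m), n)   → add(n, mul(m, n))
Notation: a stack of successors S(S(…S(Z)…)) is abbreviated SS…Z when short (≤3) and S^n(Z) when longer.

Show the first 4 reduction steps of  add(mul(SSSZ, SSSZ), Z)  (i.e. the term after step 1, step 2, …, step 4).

  start: add(mul(SSSZ, SSSZ), Z)
  →1  add(add(SSSZ, mul(SSZ, SSSZ)), Z)
  →2  add(S(add(SSZ, mul(SSZ, SSSZ))), Z)
  →3  S(add(add(SSZ, mul(SSZ, SSSZ)), Z))
  →4  S(add(S(add(SZ, mul(SSZ, SSSZ))), Z))

Answer: after 4 steps: S(add(S(add(SZ, mul(SSZ, SSSZ))), Z))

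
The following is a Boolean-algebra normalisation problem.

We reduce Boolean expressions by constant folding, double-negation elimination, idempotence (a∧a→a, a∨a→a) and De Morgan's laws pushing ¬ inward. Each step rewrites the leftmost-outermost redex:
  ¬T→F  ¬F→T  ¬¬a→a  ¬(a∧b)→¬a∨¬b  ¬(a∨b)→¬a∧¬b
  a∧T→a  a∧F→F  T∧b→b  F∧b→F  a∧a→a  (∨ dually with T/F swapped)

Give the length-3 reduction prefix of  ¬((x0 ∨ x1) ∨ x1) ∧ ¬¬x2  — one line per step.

  start: ¬((x0 ∨ x1) ∨ x1) ∧ ¬¬x2
  step 1: (¬(x0 ∨ x1) ∧ ¬x1) ∧ ¬¬x2
  step 2: ((¬x0 ∧ ¬x1) ∧ ¬x1) ∧ ¬¬x2
  step 3: ((¬x0 ∧ ¬x1) ∧ ¬x1) ∧ x2

Answer: after 3 steps: ((¬x0 ∧ ¬x1) ∧ ¬x1) ∧ x2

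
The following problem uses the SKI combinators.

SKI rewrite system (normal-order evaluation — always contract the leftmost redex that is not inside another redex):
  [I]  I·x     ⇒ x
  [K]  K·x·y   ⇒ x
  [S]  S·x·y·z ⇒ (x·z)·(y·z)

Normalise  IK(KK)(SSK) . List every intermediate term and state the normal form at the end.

Answer: normal form = KK  (in 2 steps)

Reduction:
  start: IK(KK)(SSK)
  →1  K(KK)(SSK)
  →2  KK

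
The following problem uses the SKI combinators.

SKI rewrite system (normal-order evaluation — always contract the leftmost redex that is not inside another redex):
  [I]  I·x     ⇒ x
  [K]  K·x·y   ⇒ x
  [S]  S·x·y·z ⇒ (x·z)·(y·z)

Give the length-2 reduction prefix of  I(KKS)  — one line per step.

Answer: after 2 steps: K

Working:
  start: I(KKS)
  step 1: KKS
  step 2: K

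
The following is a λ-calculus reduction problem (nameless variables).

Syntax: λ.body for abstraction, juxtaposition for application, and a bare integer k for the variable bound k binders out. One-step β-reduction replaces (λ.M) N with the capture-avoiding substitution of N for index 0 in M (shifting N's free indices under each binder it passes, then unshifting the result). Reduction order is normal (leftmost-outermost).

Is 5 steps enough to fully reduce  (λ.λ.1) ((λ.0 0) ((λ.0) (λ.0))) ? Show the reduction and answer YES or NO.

  start: (λ.λ.1) ((λ.0 0) ((λ.0) (λ.0)))
  step 1: λ.(λ.0 0) ((λ.0) (λ.0))
  step 2: λ.(λ.0) (λ.0) ((λ.0) (λ.0))
  step 3: λ.(λ.0) ((λ.0) (λ.0))
  step 4: λ.(λ.0) (λ.0)
  step 5: λ.λ.0

Answer: YES — reaches normal form λ.λ.0 in 5 ≤ 5 steps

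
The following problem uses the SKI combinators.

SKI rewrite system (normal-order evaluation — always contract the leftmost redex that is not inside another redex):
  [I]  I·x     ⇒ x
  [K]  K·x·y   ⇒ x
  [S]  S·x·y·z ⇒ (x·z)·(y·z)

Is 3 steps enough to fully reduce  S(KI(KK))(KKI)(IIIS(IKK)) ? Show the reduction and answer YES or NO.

  start: S(KI(KK))(KKI)(IIIS(IKK))
  →1  KI(KK)(IIIS(IKK))(KKI(IIIS(IKK)))
  →2  I(IIIS(IKK))(KKI(IIIS(IKK)))
  →3  IIIS(IKK)(KKI(IIIS(IKK)))

Answer: NO — after 3 steps the term is IIIS(IKK)(KKI(IIIS(IKK))), not yet normal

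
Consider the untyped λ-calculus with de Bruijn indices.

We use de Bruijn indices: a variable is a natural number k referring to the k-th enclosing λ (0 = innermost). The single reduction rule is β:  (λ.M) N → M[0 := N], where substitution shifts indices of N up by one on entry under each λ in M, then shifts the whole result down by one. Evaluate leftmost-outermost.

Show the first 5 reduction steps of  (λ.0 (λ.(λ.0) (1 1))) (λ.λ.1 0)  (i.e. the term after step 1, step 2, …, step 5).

Answer: after 5 steps: λ.λ.(λ.λ.1 0) 0

Derivation:
  start: (λ.0 (λ.(λ.0) (1 1))) (λ.λ.1 0)
  [1] (λ.λ.1 0) (λ.(λ.0) ((λ.λ.1 0) (λ.λ.1 0)))
  [2] λ.(λ.(λ.0) ((λ.λ.1 0) (λ.λ.1 0))) 0
  [3] λ.(λ.0) ((λ.λ.1 0) (λ.λ.1 0))
  [4] λ.(λ.λ.1 0) (λ.λ.1 0)
  [5] λ.λ.(λ.λ.1 0) 0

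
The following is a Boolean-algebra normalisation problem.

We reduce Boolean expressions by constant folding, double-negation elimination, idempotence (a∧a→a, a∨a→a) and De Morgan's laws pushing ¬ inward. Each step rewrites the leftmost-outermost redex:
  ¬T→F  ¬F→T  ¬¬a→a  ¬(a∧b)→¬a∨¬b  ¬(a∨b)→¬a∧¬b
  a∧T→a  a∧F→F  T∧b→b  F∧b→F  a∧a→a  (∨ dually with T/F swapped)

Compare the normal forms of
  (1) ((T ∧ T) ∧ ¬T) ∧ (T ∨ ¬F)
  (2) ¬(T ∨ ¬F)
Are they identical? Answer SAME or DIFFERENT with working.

Answer: SAME — A ⇓ F, B ⇓ F

Reduction:
Term A:
  start: ((T ∧ T) ∧ ¬T) ∧ (T ∨ ¬F)
  [1] (T ∧ ¬T) ∧ (T ∨ ¬F)
  [2] ¬T ∧ (T ∨ ¬F)
  [3] F ∧ (T ∨ ¬F)
  [4] F

Term B:
  start: ¬(T ∨ ¬F)
  [1] ¬T ∧ ¬¬F
  [2] F ∧ ¬¬F
  [3] F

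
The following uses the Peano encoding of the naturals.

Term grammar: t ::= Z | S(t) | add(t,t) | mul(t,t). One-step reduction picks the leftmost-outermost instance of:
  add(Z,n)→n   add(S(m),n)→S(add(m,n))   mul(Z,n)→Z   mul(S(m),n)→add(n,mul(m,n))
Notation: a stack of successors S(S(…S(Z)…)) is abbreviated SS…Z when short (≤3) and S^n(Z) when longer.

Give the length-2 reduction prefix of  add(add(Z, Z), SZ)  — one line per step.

Answer: after 2 steps: SZ

Derivation:
  start: add(add(Z, Z), SZ)
  [1] add(Z, SZ)
  [2] SZ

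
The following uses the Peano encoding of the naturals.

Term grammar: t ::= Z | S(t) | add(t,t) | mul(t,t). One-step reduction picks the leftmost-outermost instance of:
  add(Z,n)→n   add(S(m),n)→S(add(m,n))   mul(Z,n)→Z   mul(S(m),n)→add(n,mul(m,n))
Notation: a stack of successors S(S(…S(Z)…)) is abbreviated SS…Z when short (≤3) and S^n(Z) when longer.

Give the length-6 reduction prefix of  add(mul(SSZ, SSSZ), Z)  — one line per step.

  start: add(mul(SSZ, SSSZ), Z)
  →1  add(add(SSSZ, mul(SZ, SSSZ)), Z)
  →2  add(S(add(SSZ, mul(SZ, SSSZ))), Z)
  →3  S(add(add(SSZ, mul(SZ, SSSZ)), Z))
  →4  S(add(S(add(SZ, mul(SZ, SSSZ))), Z))
  →5  S(S(add(add(SZ, mul(SZ, SSSZ)), Z)))
  →6  S(S(add(S(add(Z, mul(SZ, SSSZ))), Z)))

Answer: after 6 steps: S(S(add(S(add(Z, mul(SZ, SSSZ))), Z)))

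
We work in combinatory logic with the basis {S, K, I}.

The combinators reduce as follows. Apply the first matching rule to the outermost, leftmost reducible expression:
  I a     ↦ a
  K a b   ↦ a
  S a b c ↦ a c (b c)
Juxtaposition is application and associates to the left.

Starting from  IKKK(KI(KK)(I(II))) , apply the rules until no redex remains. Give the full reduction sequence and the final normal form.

  start: IKKK(KI(KK)(I(II)))
  step 1: KKK(KI(KK)(I(II)))
  step 2: K(KI(KK)(I(II)))
  step 3: K(I(I(II)))
  step 4: K(I(II))
  step 5: K(II)
  step 6: KI

Answer: normal form = KI  (in 6 steps)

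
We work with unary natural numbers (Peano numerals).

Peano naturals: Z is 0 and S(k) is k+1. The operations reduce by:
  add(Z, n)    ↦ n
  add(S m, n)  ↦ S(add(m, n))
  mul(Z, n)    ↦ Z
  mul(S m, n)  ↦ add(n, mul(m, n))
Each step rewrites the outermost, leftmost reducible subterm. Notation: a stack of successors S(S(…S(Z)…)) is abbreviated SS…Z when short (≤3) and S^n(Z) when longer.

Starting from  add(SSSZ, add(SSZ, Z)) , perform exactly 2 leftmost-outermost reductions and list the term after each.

Answer: after 2 steps: S(S(add(SZ, add(SSZ, Z))))

Derivation:
  start: add(SSSZ, add(SSZ, Z))
  step 1: S(add(SSZ, add(SSZ, Z)))
  step 2: S(S(add(SZ, add(SSZ, Z))))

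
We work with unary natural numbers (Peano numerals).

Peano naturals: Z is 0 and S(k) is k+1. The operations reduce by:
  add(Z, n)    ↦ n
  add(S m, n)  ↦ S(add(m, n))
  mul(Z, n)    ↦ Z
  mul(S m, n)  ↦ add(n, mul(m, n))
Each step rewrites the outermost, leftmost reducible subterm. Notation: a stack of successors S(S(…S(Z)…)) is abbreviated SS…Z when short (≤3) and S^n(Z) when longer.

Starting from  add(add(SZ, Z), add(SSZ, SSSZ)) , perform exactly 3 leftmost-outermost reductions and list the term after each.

  start: add(add(SZ, Z), add(SSZ, SSSZ))
  [1] add(S(add(Z, Z)), add(SSZ, SSSZ))
  [2] S(add(add(Z, Z), add(SSZ, SSSZ)))
  [3] S(add(Z, add(SSZ, SSSZ)))

Answer: after 3 steps: S(add(Z, add(SSZ, SSSZ)))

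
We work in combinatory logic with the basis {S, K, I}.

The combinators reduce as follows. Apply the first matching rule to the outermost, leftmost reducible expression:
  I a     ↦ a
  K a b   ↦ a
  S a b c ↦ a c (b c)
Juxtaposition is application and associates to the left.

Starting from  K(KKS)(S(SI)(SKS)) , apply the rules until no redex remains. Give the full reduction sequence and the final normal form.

Answer: normal form = K  (in 2 steps)

Working:
  start: K(KKS)(S(SI)(SKS))
  →1  KKS
  →2  K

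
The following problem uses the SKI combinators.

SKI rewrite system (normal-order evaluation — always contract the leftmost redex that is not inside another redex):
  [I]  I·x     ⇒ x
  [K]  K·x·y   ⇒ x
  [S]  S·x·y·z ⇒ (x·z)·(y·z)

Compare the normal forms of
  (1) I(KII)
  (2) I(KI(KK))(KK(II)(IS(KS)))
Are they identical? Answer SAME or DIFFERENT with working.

Answer: DIFFERENT — A ⇓ I, B ⇓ K(S(KS))

Working:
Term A:
  start: I(KII)
  →1  KII
  →2  I

Term B:
  start: I(KI(KK))(KK(II)(IS(KS)))
  →1  KI(KK)(KK(II)(IS(KS)))
  →2  I(KK(II)(IS(KS)))
  →3  KK(II)(IS(KS))
  →4  K(IS(KS))
  →5  K(S(KS))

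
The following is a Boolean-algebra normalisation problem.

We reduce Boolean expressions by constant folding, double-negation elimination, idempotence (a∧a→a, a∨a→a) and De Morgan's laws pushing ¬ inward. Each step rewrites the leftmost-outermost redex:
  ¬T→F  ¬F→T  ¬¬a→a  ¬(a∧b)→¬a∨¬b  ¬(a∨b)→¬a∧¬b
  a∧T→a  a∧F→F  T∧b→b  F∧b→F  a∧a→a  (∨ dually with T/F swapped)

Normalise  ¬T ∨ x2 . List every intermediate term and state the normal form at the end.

Answer: normal form = x2  (in 2 steps)

Reduction:
  start: ¬T ∨ x2
  →1  F ∨ x2
  →2  x2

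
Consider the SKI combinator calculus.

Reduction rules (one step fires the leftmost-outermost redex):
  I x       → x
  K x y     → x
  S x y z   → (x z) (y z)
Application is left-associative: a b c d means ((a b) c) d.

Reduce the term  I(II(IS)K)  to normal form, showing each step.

  start: I(II(IS)K)
  →1  II(IS)K
  →2  I(IS)K
  →3  ISK
  →4  SK

Answer: normal form = SK  (in 4 steps)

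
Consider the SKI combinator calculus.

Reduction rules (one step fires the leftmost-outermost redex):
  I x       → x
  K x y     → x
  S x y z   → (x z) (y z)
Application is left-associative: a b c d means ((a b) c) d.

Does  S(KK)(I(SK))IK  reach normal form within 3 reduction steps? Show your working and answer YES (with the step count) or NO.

  start: S(KK)(I(SK))IK
  [1] KKI(I(SK)I)K
  [2] K(I(SK)I)K
  [3] I(SK)I

Answer: NO — after 3 steps the term is I(SK)I, not yet normal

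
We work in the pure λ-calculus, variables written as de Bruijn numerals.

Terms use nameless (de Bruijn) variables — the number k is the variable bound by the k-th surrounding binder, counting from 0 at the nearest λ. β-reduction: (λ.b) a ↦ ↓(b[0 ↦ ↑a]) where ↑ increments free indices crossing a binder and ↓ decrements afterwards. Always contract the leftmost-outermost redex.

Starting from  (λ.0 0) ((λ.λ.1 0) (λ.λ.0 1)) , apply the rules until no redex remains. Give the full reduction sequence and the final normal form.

Answer: normal form = λ.0 (λ.λ.0 1)  (in 6 steps)

Working:
  start: (λ.0 0) ((λ.λ.1 0) (λ.λ.0 1))
  →1  (λ.λ.1 0) (λ.λ.0 1) ((λ.λ.1 0) (λ.λ.0 1))
  →2  (λ.(λ.λ.0 1) 0) ((λ.λ.1 0) (λ.λ.0 1))
  →3  (λ.λ.0 1) ((λ.λ.1 0) (λ.λ.0 1))
  →4  λ.0 ((λ.λ.1 0) (λ.λ.0 1))
  →5  λ.0 (λ.(λ.λ.0 1) 0)
  →6  λ.0 (λ.λ.0 1)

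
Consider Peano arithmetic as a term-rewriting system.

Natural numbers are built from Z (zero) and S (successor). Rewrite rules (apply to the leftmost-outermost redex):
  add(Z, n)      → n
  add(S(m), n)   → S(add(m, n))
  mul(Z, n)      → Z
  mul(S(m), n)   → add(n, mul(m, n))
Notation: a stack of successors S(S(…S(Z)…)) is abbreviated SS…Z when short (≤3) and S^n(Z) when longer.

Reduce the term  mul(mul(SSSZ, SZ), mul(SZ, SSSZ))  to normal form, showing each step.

Answer: normal form = S^9(Z)  (in 44 steps)

Working:
  start: mul(mul(SSSZ, SZ), mul(SZ, SSSZ))
  step 1: mul(add(SZ, mul(SSZ, SZ)), mul(SZ, SSSZ))
  step 2: mul(S(add(Z, mul(SSZ, SZ))), mul(SZ, SSSZ))
  step 3: add(mul(SZ, SSSZ), mul(add(Z, mul(SSZ, SZ)), mul(SZ, SSSZ)))
  step 4: add(add(SSSZ, mul(Z, SSSZ)), mul(add(Z, mul(SSZ, SZ)), mul(SZ, SSSZ)))
  step 5: add(S(add(SSZ, mul(Z, SSSZ))), mul(add(Z, mul(SSZ, SZ)), mul(SZ, SSSZ)))
  step 6: S(add(add(SSZ, mul(Z, SSSZ)), mul(add(Z, mul(SSZ, SZ)), mul(SZ, SSSZ))))
  step 7: S(add(S(add(SZ, mul(Z, SSSZ))), mul(add(Z, mul(SSZ, SZ)), mul(SZ, SSSZ))))
  step 8: S(S(add(add(SZ, mul(Z, SSSZ)), mul(add(Z, mul(SSZ, SZ)), mul(SZ, SSSZ)))))
  step 9: S(S(add(S(add(Z, mul(Z, SSSZ))), mul(add(Z, mul(SSZ, SZ)), mul(SZ, SSSZ)))))
  step 10: S(S(S(add(add(Z, mul(Z, SSSZ)), mul(add(Z, mul(SSZ, SZ)), mul(SZ, SSSZ))))))
  step 11: S(S(S(add(mul(Z, SSSZ), mul(add(Z, mul(SSZ, SZ)), mul(SZ, SSSZ))))))
  step 12: S(S(S(add(Z, mul(add(Z, mul(SSZ, SZ)), mul(SZ, SSSZ))))))
  step 13: S(S(S(mul(add(Z, mul(SSZ, SZ)), mul(SZ, SSSZ)))))
  step 14: S(S(S(mul(mul(SSZ, SZ), mul(SZ, SSSZ)))))
  step 15: S(S(S(mul(add(SZ, mul(SZ, SZ)), mul(SZ, SSSZ)))))
  step 16: S(S(S(mul(S(add(Z, mul(SZ, SZ))), mul(SZ, SSSZ)))))
  step 17: S(S(S(add(mul(SZ, SSSZ), mul(add(Z, mul(SZ, SZ)), mul(SZ, SSSZ))))))
  step 18: S(S(S(add(add(SSSZ, mul(Z, SSSZ)), mul(add(Z, mul(SZ, SZ)), mul(SZ, SSSZ))))))
  step 19: S(S(S(add(S(add(SSZ, mul(Z, SSSZ))), mul(add(Z, mul(SZ, SZ)), mul(SZ, SSSZ))))))
  step 20: S(S(S(S(add(add(SSZ, mul(Z, SSSZ)), mul(add(Z, mul(SZ, SZ)), mul(SZ, SSSZ)))))))
  step 21: S(S(S(S(add(S(add(SZ, mul(Z, SSSZ))), mul(add(Z, mul(SZ, SZ)), mul(SZ, SSSZ)))))))
  step 22: S(S(S(S(S(add(add(SZ, mul(Z, SSSZ)), mul(add(Z, mul(SZ, SZ)), mul(SZ, SSSZ))))))))
  step 23: S(S(S(S(S(add(S(add(Z, mul(Z, SSSZ))), mul(add(Z, mul(SZ, SZ)), mul(SZ, SSSZ))))))))
  step 24: S(S(S(S(S(S(add(add(Z, mul(Z, SSSZ)), mul(add(Z, mul(SZ, SZ)), mul(SZ, SSSZ)))))))))
  step 25: S(S(S(S(S(S(add(mul(Z, SSSZ), mul(add(Z, mul(SZ, SZ)), mul(SZ, SSSZ)))))))))
  step 26: S(S(S(S(S(S(add(Z, mul(add(Z, mul(SZ, SZ)), mul(SZ, SSSZ)))))))))
  step 27: S(S(S(S(S(S(mul(add(Z, mul(SZ, SZ)), mul(SZ, SSSZ))))))))
  step 28: S(S(S(S(S(S(mul(mul(SZ, SZ), mul(SZ, SSSZ))))))))
  step 29: S(S(S(S(S(S(mul(add(SZ, mul(Z, SZ)), mul(SZ, SSSZ))))))))
  step 30: S(S(S(S(S(S(mul(S(add(Z, mul(Z, SZ))), mul(SZ, SSSZ))))))))
  step 31: S(S(S(S(S(S(add(mul(SZ, SSSZ), mul(add(Z, mul(Z, SZ)), mul(SZ, SSSZ)))))))))
  step 32: S(S(S(S(S(S(add(add(SSSZ, mul(Z, SSSZ)), mul(add(Z, mul(Z, SZ)), mul(SZ, SSSZ)))))))))
  step 33: S(S(S(S(S(S(add(S(add(SSZ, mul(Z, SSSZ))), mul(add(Z, mul(Z, SZ)), mul(SZ, SSSZ)))))))))
  step 34: S(S(S(S(S(S(S(add(add(SSZ, mul(Z, SSSZ)), mul(add(Z, mul(Z, SZ)), mul(SZ, SSSZ))))))))))
  step 35: S(S(S(S(S(S(S(add(S(add(SZ, mul(Z, SSSZ))), mul(add(Z, mul(Z, SZ)), mul(SZ, SSSZ))))))))))
  step 36: S(S(S(S(S(S(S(S(add(add(SZ, mul(Z, SSSZ)), mul(add(Z, mul(Z, SZ)), mul(SZ, SSSZ)))))))))))
  step 37: S(S(S(S(S(S(S(S(add(S(add(Z, mul(Z, SSSZ))), mul(add(Z, mul(Z, SZ)), mul(SZ, SSSZ)))))))))))
  step 38: S(S(S(S(S(S(S(S(S(add(add(Z, mul(Z, SSSZ)), mul(add(Z, mul(Z, SZ)), mul(SZ, SSSZ))))))))))))
  step 39: S(S(S(S(S(S(S(S(S(add(mul(Z, SSSZ), mul(add(Z, mul(Z, SZ)), mul(SZ, SSSZ))))))))))))
  step 40: S(S(S(S(S(S(S(S(S(add(Z, mul(add(Z, mul(Z, SZ)), mul(SZ, SSSZ))))))))))))
  step 41: S(S(S(S(S(S(S(S(S(mul(add(Z, mul(Z, SZ)), mul(SZ, SSSZ)))))))))))
  step 42: S(S(S(S(S(S(S(S(S(mul(mul(Z, SZ), mul(SZ, SSSZ)))))))))))
  step 43: S(S(S(S(S(S(S(S(S(mul(Z, mul(SZ, SSSZ)))))))))))
  step 44: S^9(Z)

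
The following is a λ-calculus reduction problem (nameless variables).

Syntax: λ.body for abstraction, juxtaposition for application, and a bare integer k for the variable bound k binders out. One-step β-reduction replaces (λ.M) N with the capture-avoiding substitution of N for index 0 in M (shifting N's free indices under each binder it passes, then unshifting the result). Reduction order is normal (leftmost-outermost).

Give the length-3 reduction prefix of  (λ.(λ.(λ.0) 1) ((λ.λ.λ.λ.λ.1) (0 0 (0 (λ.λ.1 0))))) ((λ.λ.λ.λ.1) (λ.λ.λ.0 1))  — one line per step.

Answer: after 3 steps: (λ.λ.λ.λ.1) (λ.λ.λ.0 1)

Reduction:
  start: (λ.(λ.(λ.0) 1) ((λ.λ.λ.λ.λ.1) (0 0 (0 (λ.λ.1 0))))) ((λ.λ.λ.λ.1) (λ.λ.λ.0 1))
  →1  (λ.(λ.0) ((λ.λ.λ.λ.1) (λ.λ.λ.0 1))) ((λ.λ.λ.λ.λ.1) ((λ.λ.λ.λ.1) (λ.λ.λ.0 1) ((λ.λ.λ.λ.1) (λ.λ.λ.0 1)) ((λ.λ.λ.λ.1) (λ.λ.λ.0 1) (λ.λ.1 0))))
  →2  (λ.0) ((λ.λ.λ.λ.1) (λ.λ.λ.0 1))
  →3  (λ.λ.λ.λ.1) (λ.λ.λ.0 1)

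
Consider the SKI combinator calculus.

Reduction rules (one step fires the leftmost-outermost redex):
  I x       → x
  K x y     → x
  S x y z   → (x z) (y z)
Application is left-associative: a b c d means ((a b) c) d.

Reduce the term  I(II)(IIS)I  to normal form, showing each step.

  start: I(II)(IIS)I
  step 1: II(IIS)I
  step 2: I(IIS)I
  step 3: IISI
  step 4: ISI
  step 5: SI

Answer: normal form = SI  (in 5 steps)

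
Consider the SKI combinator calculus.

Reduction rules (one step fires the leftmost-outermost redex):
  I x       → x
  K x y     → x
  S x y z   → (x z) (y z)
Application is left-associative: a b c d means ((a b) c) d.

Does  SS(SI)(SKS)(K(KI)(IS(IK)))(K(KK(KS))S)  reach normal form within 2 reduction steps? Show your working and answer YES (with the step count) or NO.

  start: SS(SI)(SKS)(K(KI)(IS(IK)))(K(KK(KS))S)
  step 1: S(SKS)(SI(SKS))(K(KI)(IS(IK)))(K(KK(KS))S)
  step 2: SKS(K(KI)(IS(IK)))(SI(SKS)(K(KI)(IS(IK))))(K(KK(KS))S)

Answer: NO — after 2 steps the term is SKS(K(KI)(IS(IK)))(SI(SKS)(K(KI)(IS(IK))))(K(KK(KS))S), not yet normal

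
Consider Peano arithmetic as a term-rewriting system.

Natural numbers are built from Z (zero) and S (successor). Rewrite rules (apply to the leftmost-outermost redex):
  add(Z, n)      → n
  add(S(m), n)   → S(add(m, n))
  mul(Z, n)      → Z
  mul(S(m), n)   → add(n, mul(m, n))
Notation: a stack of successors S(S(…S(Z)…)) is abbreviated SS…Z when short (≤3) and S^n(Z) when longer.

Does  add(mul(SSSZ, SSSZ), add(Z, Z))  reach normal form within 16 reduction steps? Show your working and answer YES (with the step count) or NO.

  start: add(mul(SSSZ, SSSZ), add(Z, Z))
  step 1: add(add(SSSZ, mul(SSZ, SSSZ)), add(Z, Z))
  step 2: add(S(add(SSZ, mul(SSZ, SSSZ))), add(Z, Z))
  step 3: S(add(add(SSZ, mul(SSZ, SSSZ)), add(Z, Z)))
  step 4: S(add(S(add(SZ, mul(SSZ, SSSZ))), add(Z, Z)))
  step 5: S(S(add(add(SZ, mul(SSZ, SSSZ)), add(Z, Z))))
  step 6: S(S(add(S(add(Z, mul(SSZ, SSSZ))), add(Z, Z))))
  step 7: S(S(S(add(add(Z, mul(SSZ, SSSZ)), add(Z, Z)))))
  step 8: S(S(S(add(mul(SSZ, SSSZ), add(Z, Z)))))
  step 9: S(S(S(add(add(SSSZ, mul(SZ, SSSZ)), add(Z, Z)))))
  step 10: S(S(S(add(S(add(SSZ, mul(SZ, SSSZ))), add(Z, Z)))))
  step 11: S(S(S(S(add(add(SSZ, mul(SZ, SSSZ)), add(Z, Z))))))
  step 12: S(S(S(S(add(S(add(SZ, mul(SZ, SSSZ))), add(Z, Z))))))
  step 13: S(S(S(S(S(add(add(SZ, mul(SZ, SSSZ)), add(Z, Z)))))))
  step 14: S(S(S(S(S(add(S(add(Z, mul(SZ, SSSZ))), add(Z, Z)))))))
  step 15: S(S(S(S(S(S(add(add(Z, mul(SZ, SSSZ)), add(Z, Z))))))))
  step 16: S(S(S(S(S(S(add(mul(SZ, SSSZ), add(Z, Z))))))))

Answer: NO — after 16 steps the term is S(S(S(S(S(S(add(mul(SZ, SSSZ), add(Z, Z)))))))), not yet normal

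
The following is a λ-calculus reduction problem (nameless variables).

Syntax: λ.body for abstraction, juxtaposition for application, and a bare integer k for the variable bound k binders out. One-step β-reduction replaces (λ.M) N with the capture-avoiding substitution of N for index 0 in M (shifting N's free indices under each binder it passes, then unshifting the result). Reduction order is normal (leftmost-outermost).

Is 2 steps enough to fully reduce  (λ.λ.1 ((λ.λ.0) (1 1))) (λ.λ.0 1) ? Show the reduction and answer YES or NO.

  start: (λ.λ.1 ((λ.λ.0) (1 1))) (λ.λ.0 1)
  →1  λ.(λ.λ.0 1) ((λ.λ.0) ((λ.λ.0 1) (λ.λ.0 1)))
  →2  λ.λ.0 ((λ.λ.0) ((λ.λ.0 1) (λ.λ.0 1)))

Answer: NO — after 2 steps the term is λ.λ.0 ((λ.λ.0) ((λ.λ.0 1) (λ.λ.0 1))), not yet normal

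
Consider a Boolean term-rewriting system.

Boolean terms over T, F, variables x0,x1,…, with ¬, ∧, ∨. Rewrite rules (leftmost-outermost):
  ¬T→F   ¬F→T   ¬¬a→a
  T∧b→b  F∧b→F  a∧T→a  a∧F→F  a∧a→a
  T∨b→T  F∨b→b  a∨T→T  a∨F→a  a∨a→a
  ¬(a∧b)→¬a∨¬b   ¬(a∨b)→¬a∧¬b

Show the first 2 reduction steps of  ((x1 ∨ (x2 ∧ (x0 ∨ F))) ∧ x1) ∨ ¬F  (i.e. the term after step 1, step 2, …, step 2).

  start: ((x1 ∨ (x2 ∧ (x0 ∨ F))) ∧ x1) ∨ ¬F
  →1  ((x1 ∨ (x2 ∧ x0)) ∧ x1) ∨ ¬F
  →2  ((x1 ∨ (x2 ∧ x0)) ∧ x1) ∨ T

Answer: after 2 steps: ((x1 ∨ (x2 ∧ x0)) ∧ x1) ∨ T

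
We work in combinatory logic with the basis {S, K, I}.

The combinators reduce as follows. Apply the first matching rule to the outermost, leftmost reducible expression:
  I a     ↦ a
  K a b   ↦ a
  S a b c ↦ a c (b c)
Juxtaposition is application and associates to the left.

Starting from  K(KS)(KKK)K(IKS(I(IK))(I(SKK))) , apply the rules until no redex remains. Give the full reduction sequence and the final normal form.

Answer: normal form = S(S(SKK))  (in 5 steps)

Reduction:
  start: K(KS)(KKK)K(IKS(I(IK))(I(SKK)))
  step 1: KSK(IKS(I(IK))(I(SKK)))
  step 2: S(IKS(I(IK))(I(SKK)))
  step 3: S(KS(I(IK))(I(SKK)))
  step 4: S(S(I(SKK)))
  step 5: S(S(SKK))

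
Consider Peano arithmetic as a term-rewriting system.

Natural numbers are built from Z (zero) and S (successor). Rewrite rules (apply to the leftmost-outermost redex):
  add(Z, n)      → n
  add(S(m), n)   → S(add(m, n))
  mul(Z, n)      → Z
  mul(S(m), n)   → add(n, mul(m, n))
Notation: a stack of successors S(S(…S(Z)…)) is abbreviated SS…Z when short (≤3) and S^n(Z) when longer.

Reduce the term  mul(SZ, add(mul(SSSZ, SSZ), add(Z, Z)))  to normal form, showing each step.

  start: mul(SZ, add(mul(SSSZ, SSZ), add(Z, Z)))
  [1] add(add(mul(SSSZ, SSZ), add(Z, Z)), mul(Z, add(mul(SSSZ, SSZ), add(Z, Z))))
  [2] add(add(add(SSZ, mul(SSZ, SSZ)), add(Z, Z)), mul(Z, add(mul(SSSZ, SSZ), add(Z, Z))))
  [3] add(add(S(add(SZ, mul(SSZ, SSZ))), add(Z, Z)), mul(Z, add(mul(SSSZ, SSZ), add(Z, Z))))
  [4] add(S(add(add(SZ, mul(SSZ, SSZ)), add(Z, Z))), mul(Z, add(mul(SSSZ, SSZ), add(Z, Z))))
  [5] S(add(add(add(SZ, mul(SSZ, SSZ)), add(Z, Z)), mul(Z, add(mul(SSSZ, SSZ), add(Z, Z)))))
  [6] S(add(add(S(add(Z, mul(SSZ, SSZ))), add(Z, Z)), mul(Z, add(mul(SSSZ, SSZ), add(Z, Z)))))
  [7] S(add(S(add(add(Z, mul(SSZ, SSZ)), add(Z, Z))), mul(Z, add(mul(SSSZ, SSZ), add(Z, Z)))))
  [8] S(S(add(add(add(Z, mul(SSZ, SSZ)), add(Z, Z)), mul(Z, add(mul(SSSZ, SSZ), add(Z, Z))))))
  [9] S(S(add(add(mul(SSZ, SSZ), add(Z, Z)), mul(Z, add(mul(SSSZ, SSZ), add(Z, Z))))))
  [10] S(S(add(add(add(SSZ, mul(SZ, SSZ)), add(Z, Z)), mul(Z, add(mul(SSSZ, SSZ), add(Z, Z))))))
  [11] S(S(add(add(S(add(SZ, mul(SZ, SSZ))), add(Z, Z)), mul(Z, add(mul(SSSZ, SSZ), add(Z, Z))))))
  [12] S(S(add(S(add(add(SZ, mul(SZ, SSZ)), add(Z, Z))), mul(Z, add(mul(SSSZ, SSZ), add(Z, Z))))))
  [13] S(S(S(add(add(add(SZ, mul(SZ, SSZ)), add(Z, Z)), mul(Z, add(mul(SSSZ, SSZ), add(Z, Z)))))))
  [14] S(S(S(add(add(S(add(Z, mul(SZ, SSZ))), add(Z, Z)), mul(Z, add(mul(SSSZ, SSZ), add(Z, Z)))))))
  [15] S(S(S(add(S(add(add(Z, mul(SZ, SSZ)), add(Z, Z))), mul(Z, add(mul(SSSZ, SSZ), add(Z, Z)))))))
  [16] S(S(S(S(add(add(add(Z, mul(SZ, SSZ)), add(Z, Z)), mul(Z, add(mul(SSSZ, SSZ), add(Z, Z))))))))
  [17] S(S(S(S(add(add(mul(SZ, SSZ), add(Z, Z)), mul(Z, add(mul(SSSZ, SSZ), add(Z, Z))))))))
  [18] S(S(S(S(add(add(add(SSZ, mul(Z, SSZ)), add(Z, Z)), mul(Z, add(mul(SSSZ, SSZ), add(Z, Z))))))))
  [19] S(S(S(S(add(add(S(add(SZ, mul(Z, SSZ))), add(Z, Z)), mul(Z, add(mul(SSSZ, SSZ), add(Z, Z))))))))
  [20] S(S(S(S(add(S(add(add(SZ, mul(Z, SSZ)), add(Z, Z))), mul(Z, add(mul(SSSZ, SSZ), add(Z, Z))))))))
  [21] S(S(S(S(S(add(add(add(SZ, mul(Z, SSZ)), add(Z, Z)), mul(Z, add(mul(SSSZ, SSZ), add(Z, Z)))))))))
  [22] S(S(S(S(S(add(add(S(add(Z, mul(Z, SSZ))), add(Z, Z)), mul(Z, add(mul(SSSZ, SSZ), add(Z, Z)))))))))
  [23] S(S(S(S(S(add(S(add(add(Z, mul(Z, SSZ)), add(Z, Z))), mul(Z, add(mul(SSSZ, SSZ), add(Z, Z)))))))))
  [24] S(S(S(S(S(S(add(add(add(Z, mul(Z, SSZ)), add(Z, Z)), mul(Z, add(mul(SSSZ, SSZ), add(Z, Z))))))))))
  [25] S(S(S(S(S(S(add(add(mul(Z, SSZ), add(Z, Z)), mul(Z, add(mul(SSSZ, SSZ), add(Z, Z))))))))))
  [26] S(S(S(S(S(S(add(add(Z, add(Z, Z)), mul(Z, add(mul(SSSZ, SSZ), add(Z, Z))))))))))
  [27] S(S(S(S(S(S(add(add(Z, Z), mul(Z, add(mul(SSSZ, SSZ), add(Z, Z))))))))))
  [28] S(S(S(S(S(S(add(Z, mul(Z, add(mul(SSSZ, SSZ), add(Z, Z))))))))))
  [29] S(S(S(S(S(S(mul(Z, add(mul(SSSZ, SSZ), add(Z, Z)))))))))
  [30] S^6(Z)

Answer: normal form = S^6(Z)  (in 30 steps)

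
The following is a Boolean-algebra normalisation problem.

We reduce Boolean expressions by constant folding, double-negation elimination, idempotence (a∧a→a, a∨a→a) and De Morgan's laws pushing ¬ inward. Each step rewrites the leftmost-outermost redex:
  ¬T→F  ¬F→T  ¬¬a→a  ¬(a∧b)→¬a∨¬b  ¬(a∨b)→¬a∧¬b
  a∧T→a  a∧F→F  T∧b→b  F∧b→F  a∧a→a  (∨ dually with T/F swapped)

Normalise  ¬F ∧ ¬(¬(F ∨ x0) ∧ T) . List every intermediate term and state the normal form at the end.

Answer: normal form = x0  (in 7 steps)

Reduction:
  start: ¬F ∧ ¬(¬(F ∨ x0) ∧ T)
  [1] T ∧ ¬(¬(F ∨ x0) ∧ T)
  [2] ¬(¬(F ∨ x0) ∧ T)
  [3] ¬¬(F ∨ x0) ∨ ¬T
  [4] (F ∨ x0) ∨ ¬T
  [5] x0 ∨ ¬T
  [6] x0 ∨ F
  [7] x0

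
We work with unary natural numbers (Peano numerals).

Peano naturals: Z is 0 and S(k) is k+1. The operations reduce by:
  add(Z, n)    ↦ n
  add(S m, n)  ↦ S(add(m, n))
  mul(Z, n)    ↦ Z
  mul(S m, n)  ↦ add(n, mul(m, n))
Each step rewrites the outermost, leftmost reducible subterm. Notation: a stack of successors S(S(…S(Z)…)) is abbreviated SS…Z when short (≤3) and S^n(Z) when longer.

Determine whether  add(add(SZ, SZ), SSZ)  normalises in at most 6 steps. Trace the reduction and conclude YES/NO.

  start: add(add(SZ, SZ), SSZ)
  [1] add(S(add(Z, SZ)), SSZ)
  [2] S(add(add(Z, SZ), SSZ))
  [3] S(add(SZ, SSZ))
  [4] S(S(add(Z, SSZ)))
  [5] S^4(Z)

Answer: YES — reaches normal form S^4(Z) in 5 ≤ 6 steps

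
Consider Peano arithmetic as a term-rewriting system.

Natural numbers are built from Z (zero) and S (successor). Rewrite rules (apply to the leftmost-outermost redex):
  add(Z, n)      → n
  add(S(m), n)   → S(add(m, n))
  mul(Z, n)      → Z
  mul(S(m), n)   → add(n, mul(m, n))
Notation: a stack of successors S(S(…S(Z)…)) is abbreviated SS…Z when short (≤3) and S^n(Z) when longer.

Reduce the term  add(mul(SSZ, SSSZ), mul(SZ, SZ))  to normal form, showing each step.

Answer: normal form = S^7(Z)  (in 22 steps)

Working:
  start: add(mul(SSZ, SSSZ), mul(SZ, SZ))
  [1] add(add(SSSZ, mul(SZ, SSSZ)), mul(SZ, SZ))
  [2] add(S(add(SSZ, mul(SZ, SSSZ))), mul(SZ, SZ))
  [3] S(add(add(SSZ, mul(SZ, SSSZ)), mul(SZ, SZ)))
  [4] S(add(S(add(SZ, mul(SZ, SSSZ))), mul(SZ, SZ)))
  [5] S(S(add(add(SZ, mul(SZ, SSSZ)), mul(SZ, SZ))))
  [6] S(S(add(S(add(Z, mul(SZ, SSSZ))), mul(SZ, SZ))))
  [7] S(S(S(add(add(Z, mul(SZ, SSSZ)), mul(SZ, SZ)))))
  [8] S(S(S(add(mul(SZ, SSSZ), mul(SZ, SZ)))))
  [9] S(S(S(add(add(SSSZ, mul(Z, SSSZ)), mul(SZ, SZ)))))
  [10] S(S(S(add(S(add(SSZ, mul(Z, SSSZ))), mul(SZ, SZ)))))
  [11] S(S(S(S(add(add(SSZ, mul(Z, SSSZ)), mul(SZ, SZ))))))
  [12] S(S(S(S(add(S(add(SZ, mul(Z, SSSZ))), mul(SZ, SZ))))))
  [13] S(S(S(S(S(add(add(SZ, mul(Z, SSSZ)), mul(SZ, SZ)))))))
  [14] S(S(S(S(S(add(S(add(Z, mul(Z, SSSZ))), mul(SZ, SZ)))))))
  [15] S(S(S(S(S(S(add(add(Z, mul(Z, SSSZ)), mul(SZ, SZ))))))))
  [16] S(S(S(S(S(S(add(mul(Z, SSSZ), mul(SZ, SZ))))))))
  [17] S(S(S(S(S(S(add(Z, mul(SZ, SZ))))))))
  [18] S(S(S(S(S(S(mul(SZ, SZ)))))))
  [19] S(S(S(S(S(S(add(SZ, mul(Z, SZ))))))))
  [20] S(S(S(S(S(S(S(add(Z, mul(Z, SZ)))))))))
  [21] S(S(S(S(S(S(S(mul(Z, SZ))))))))
  [22] S^7(Z)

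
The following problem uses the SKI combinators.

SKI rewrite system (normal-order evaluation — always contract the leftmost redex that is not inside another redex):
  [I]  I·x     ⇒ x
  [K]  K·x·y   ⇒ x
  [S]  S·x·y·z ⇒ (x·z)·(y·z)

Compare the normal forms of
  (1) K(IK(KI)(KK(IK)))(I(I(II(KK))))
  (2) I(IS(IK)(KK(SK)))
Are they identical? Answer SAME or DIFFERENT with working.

Term A:
  start: K(IK(KI)(KK(IK)))(I(I(II(KK))))
  step 1: IK(KI)(KK(IK))
  step 2: K(KI)(KK(IK))
  step 3: KI

Term B:
  start: I(IS(IK)(KK(SK)))
  step 1: IS(IK)(KK(SK))
  step 2: S(IK)(KK(SK))
  step 3: SK(KK(SK))
  step 4: SKK

Answer: DIFFERENT — A ⇓ KI, B ⇓ SKK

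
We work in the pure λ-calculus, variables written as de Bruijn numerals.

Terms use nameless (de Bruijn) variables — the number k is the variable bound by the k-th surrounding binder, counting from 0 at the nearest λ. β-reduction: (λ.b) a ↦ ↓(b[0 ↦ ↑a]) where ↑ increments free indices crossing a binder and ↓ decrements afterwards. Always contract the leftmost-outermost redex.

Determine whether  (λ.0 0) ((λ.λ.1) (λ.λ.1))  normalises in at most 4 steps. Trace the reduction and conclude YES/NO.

  start: (λ.0 0) ((λ.λ.1) (λ.λ.1))
  [1] (λ.λ.1) (λ.λ.1) ((λ.λ.1) (λ.λ.1))
  [2] (λ.λ.λ.1) ((λ.λ.1) (λ.λ.1))
  [3] λ.λ.1

Answer: YES — reaches normal form λ.λ.1 in 3 ≤ 4 steps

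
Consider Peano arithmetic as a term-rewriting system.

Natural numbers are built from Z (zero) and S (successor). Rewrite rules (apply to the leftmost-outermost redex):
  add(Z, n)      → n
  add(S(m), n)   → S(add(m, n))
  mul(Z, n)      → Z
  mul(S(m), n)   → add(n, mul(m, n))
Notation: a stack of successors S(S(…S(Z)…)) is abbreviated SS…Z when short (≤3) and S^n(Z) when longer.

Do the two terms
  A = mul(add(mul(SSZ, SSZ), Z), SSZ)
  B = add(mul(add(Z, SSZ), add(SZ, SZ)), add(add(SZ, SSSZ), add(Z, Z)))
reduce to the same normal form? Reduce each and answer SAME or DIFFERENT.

Answer: SAME — A ⇓ S^8(Z), B ⇓ S^8(Z)

Working:
Term A:
  start: mul(add(mul(SSZ, SSZ), Z), SSZ)
  step 1: mul(add(add(SSZ, mul(SZ, SSZ)), Z), SSZ)
  step 2: mul(add(S(add(SZ, mul(SZ, SSZ))), Z), SSZ)
  step 3: mul(S(add(add(SZ, mul(SZ, SSZ)), Z)), SSZ)
  step 4: add(SSZ, mul(add(add(SZ, mul(SZ, SSZ)), Z), SSZ))
  step 5: S(add(SZ, mul(add(add(SZ, mul(SZ, SSZ)), Z), SSZ)))
  step 6: S(S(add(Z, mul(add(add(SZ, mul(SZ, SSZ)), Z), SSZ))))
  step 7: S(S(mul(add(add(SZ, mul(SZ, SSZ)), Z), SSZ)))
  step 8: S(S(mul(add(S(add(Z, mul(SZ, SSZ))), Z), SSZ)))
  step 9: S(S(mul(S(add(add(Z, mul(SZ, SSZ)), Z)), SSZ)))
  step 10: S(S(add(SSZ, mul(add(add(Z, mul(SZ, SSZ)), Z), SSZ))))
  step 11: S(S(S(add(SZ, mul(add(add(Z, mul(SZ, SSZ)), Z), SSZ)))))
  step 12: S(S(S(S(add(Z, mul(add(add(Z, mul(SZ, SSZ)), Z), SSZ))))))
  step 13: S(S(S(S(mul(add(add(Z, mul(SZ, SSZ)), Z), SSZ)))))
  step 14: S(S(S(S(mul(add(mul(SZ, SSZ), Z), SSZ)))))
  step 15: S(S(S(S(mul(add(add(SSZ, mul(Z, SSZ)), Z), SSZ)))))
  step 16: S(S(S(S(mul(add(S(add(SZ, mul(Z, SSZ))), Z), SSZ)))))
  step 17: S(S(S(S(mul(S(add(add(SZ, mul(Z, SSZ)), Z)), SSZ)))))
  step 18: S(S(S(S(add(SSZ, mul(add(add(SZ, mul(Z, SSZ)), Z), SSZ))))))
  step 19: S(S(S(S(S(add(SZ, mul(add(add(SZ, mul(Z, SSZ)), Z), SSZ)))))))
  step 20: S(S(S(S(S(S(add(Z, mul(add(add(SZ, mul(Z, SSZ)), Z), SSZ))))))))
  step 21: S(S(S(S(S(S(mul(add(add(SZ, mul(Z, SSZ)), Z), SSZ)))))))
  step 22: S(S(S(S(S(S(mul(add(S(add(Z, mul(Z, SSZ))), Z), SSZ)))))))
  step 23: S(S(S(S(S(S(mul(S(add(add(Z, mul(Z, SSZ)), Z)), SSZ)))))))
  step 24: S(S(S(S(S(S(add(SSZ, mul(add(add(Z, mul(Z, SSZ)), Z), SSZ))))))))
  step 25: S(S(S(S(S(S(S(add(SZ, mul(add(add(Z, mul(Z, SSZ)), Z), SSZ)))))))))
  step 26: S(S(S(S(S(S(S(S(add(Z, mul(add(add(Z, mul(Z, SSZ)), Z), SSZ))))))))))
  step 27: S(S(S(S(S(S(S(S(mul(add(add(Z, mul(Z, SSZ)), Z), SSZ)))))))))
  step 28: S(S(S(S(S(S(S(S(mul(add(mul(Z, SSZ), Z), SSZ)))))))))
  step 29: S(S(S(S(S(S(S(S(mul(add(Z, Z), SSZ)))))))))
  step 30: S(S(S(S(S(S(S(S(mul(Z, SSZ)))))))))
  step 31: S^8(Z)

Term B:
  start: add(mul(add(Z, SSZ), add(SZ, SZ)), add(add(SZ, SSSZ), add(Z, Z)))
  step 1: add(mul(SSZ, add(SZ, SZ)), add(add(SZ, SSSZ), add(Z, Z)))
  step 2: add(add(add(SZ, SZ), mul(SZ, add(SZ, SZ))), add(add(SZ, SSSZ), add(Z, Z)))
  step 3: add(add(S(add(Z, SZ)), mul(SZ, add(SZ, SZ))), add(add(SZ, SSSZ), add(Z, Z)))
  step 4: add(S(add(add(Z, SZ), mul(SZ, add(SZ, SZ)))), add(add(SZ, SSSZ), add(Z, Z)))
  step 5: S(add(add(add(Z, SZ), mul(SZ, add(SZ, SZ))), add(add(SZ, SSSZ), add(Z, Z))))
  step 6: S(add(add(SZ, mul(SZ, add(SZ, SZ))), add(add(SZ, SSSZ), add(Z, Z))))
  step 7: S(add(S(add(Z, mul(SZ, add(SZ, SZ)))), add(add(SZ, SSSZ), add(Z, Z))))
  step 8: S(S(add(add(Z, mul(SZ, add(SZ, SZ))), add(add(SZ, SSSZ), add(Z, Z)))))
  step 9: S(S(add(mul(SZ, add(SZ, SZ)), add(add(SZ, SSSZ), add(Z, Z)))))
  step 10: S(S(add(add(add(SZ, SZ), mul(Z, add(SZ, SZ))), add(add(SZ, SSSZ), add(Z, Z)))))
  step 11: S(S(add(add(S(add(Z, SZ)), mul(Z, add(SZ, SZ))), add(add(SZ, SSSZ), add(Z, Z)))))
  step 12: S(S(add(S(add(add(Z, SZ), mul(Z, add(SZ, SZ)))), add(add(SZ, SSSZ), add(Z, Z)))))
  step 13: S(S(S(add(add(add(Z, SZ), mul(Z, add(SZ, SZ))), add(add(SZ, SSSZ), add(Z, Z))))))
  step 14: S(S(S(add(add(SZ, mul(Z, add(SZ, SZ))), add(add(SZ, SSSZ), add(Z, Z))))))
  step 15: S(S(S(add(S(add(Z, mul(Z, add(SZ, SZ)))), add(add(SZ, SSSZ), add(Z, Z))))))
  step 16: S(S(S(S(add(add(Z, mul(Z, add(SZ, SZ))), add(add(SZ, SSSZ), add(Z, Z)))))))
  step 17: S(S(S(S(add(mul(Z, add(SZ, SZ)), add(add(SZ, SSSZ), add(Z, Z)))))))
  step 18: S(S(S(S(add(Z, add(add(SZ, SSSZ), add(Z, Z)))))))
  step 19: S(S(S(S(add(add(SZ, SSSZ), add(Z, Z))))))
  step 20: S(S(S(S(add(S(add(Z, SSSZ)), add(Z, Z))))))
  step 21: S(S(S(S(S(add(add(Z, SSSZ), add(Z, Z)))))))
  step 22: S(S(S(S(S(add(SSSZ, add(Z, Z)))))))
  step 23: S(S(S(S(S(S(add(SSZ, add(Z, Z))))))))
  step 24: S(S(S(S(S(S(S(add(SZ, add(Z, Z)))))))))
  step 25: S(S(S(S(S(S(S(S(add(Z, add(Z, Z))))))))))
  step 26: S(S(S(S(S(S(S(S(add(Z, Z)))))))))
  step 27: S^8(Z)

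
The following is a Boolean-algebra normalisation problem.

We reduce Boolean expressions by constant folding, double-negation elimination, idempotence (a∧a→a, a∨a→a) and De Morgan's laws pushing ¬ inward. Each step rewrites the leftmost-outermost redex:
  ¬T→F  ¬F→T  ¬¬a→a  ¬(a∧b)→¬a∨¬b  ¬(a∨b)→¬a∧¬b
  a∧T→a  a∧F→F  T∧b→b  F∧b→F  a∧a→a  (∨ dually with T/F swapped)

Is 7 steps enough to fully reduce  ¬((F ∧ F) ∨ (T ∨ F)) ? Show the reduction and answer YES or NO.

Answer: NO — after 7 steps the term is F ∧ ¬F, not yet normal

Reduction:
  start: ¬((F ∧ F) ∨ (T ∨ F))
  [1] ¬(F ∧ F) ∧ ¬(T ∨ F)
  [2] (¬F ∨ ¬F) ∧ ¬(T ∨ F)
  [3] ¬F ∧ ¬(T ∨ F)
  [4] T ∧ ¬(T ∨ F)
  [5] ¬(T ∨ F)
  [6] ¬T ∧ ¬F
  [7] F ∧ ¬F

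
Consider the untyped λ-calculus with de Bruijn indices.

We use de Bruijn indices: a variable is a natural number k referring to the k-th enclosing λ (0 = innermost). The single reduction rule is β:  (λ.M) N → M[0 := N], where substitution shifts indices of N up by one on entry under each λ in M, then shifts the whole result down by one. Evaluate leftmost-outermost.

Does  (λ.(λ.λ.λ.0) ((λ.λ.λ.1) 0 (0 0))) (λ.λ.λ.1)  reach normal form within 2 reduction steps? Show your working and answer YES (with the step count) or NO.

  start: (λ.(λ.λ.λ.0) ((λ.λ.λ.1) 0 (0 0))) (λ.λ.λ.1)
  [1] (λ.λ.λ.0) ((λ.λ.λ.1) (λ.λ.λ.1) ((λ.λ.λ.1) (λ.λ.λ.1)))
  [2] λ.λ.0

Answer: YES — reaches normal form λ.λ.0 in 2 ≤ 2 steps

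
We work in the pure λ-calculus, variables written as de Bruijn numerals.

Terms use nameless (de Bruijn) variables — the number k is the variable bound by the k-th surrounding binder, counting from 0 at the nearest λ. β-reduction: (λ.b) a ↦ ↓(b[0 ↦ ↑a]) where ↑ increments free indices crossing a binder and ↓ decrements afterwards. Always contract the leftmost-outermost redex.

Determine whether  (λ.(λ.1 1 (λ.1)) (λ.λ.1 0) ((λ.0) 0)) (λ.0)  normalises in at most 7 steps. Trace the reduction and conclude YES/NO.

Answer: YES — reaches normal form λ.λ.1 0 in 5 ≤ 7 steps

Working:
  start: (λ.(λ.1 1 (λ.1)) (λ.λ.1 0) ((λ.0) 0)) (λ.0)
  [1] (λ.(λ.0) (λ.0) (λ.1)) (λ.λ.1 0) ((λ.0) (λ.0))
  [2] (λ.0) (λ.0) (λ.λ.λ.1 0) ((λ.0) (λ.0))
  [3] (λ.0) (λ.λ.λ.1 0) ((λ.0) (λ.0))
  [4] (λ.λ.λ.1 0) ((λ.0) (λ.0))
  [5] λ.λ.1 0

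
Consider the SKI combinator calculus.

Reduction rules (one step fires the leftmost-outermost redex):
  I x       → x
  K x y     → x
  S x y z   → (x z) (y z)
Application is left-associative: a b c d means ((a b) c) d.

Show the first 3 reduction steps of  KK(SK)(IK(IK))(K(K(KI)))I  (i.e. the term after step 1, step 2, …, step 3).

Answer: after 3 steps: K(IK)I

Derivation:
  start: KK(SK)(IK(IK))(K(K(KI)))I
  →1  K(IK(IK))(K(K(KI)))I
  →2  IK(IK)I
  →3  K(IK)I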